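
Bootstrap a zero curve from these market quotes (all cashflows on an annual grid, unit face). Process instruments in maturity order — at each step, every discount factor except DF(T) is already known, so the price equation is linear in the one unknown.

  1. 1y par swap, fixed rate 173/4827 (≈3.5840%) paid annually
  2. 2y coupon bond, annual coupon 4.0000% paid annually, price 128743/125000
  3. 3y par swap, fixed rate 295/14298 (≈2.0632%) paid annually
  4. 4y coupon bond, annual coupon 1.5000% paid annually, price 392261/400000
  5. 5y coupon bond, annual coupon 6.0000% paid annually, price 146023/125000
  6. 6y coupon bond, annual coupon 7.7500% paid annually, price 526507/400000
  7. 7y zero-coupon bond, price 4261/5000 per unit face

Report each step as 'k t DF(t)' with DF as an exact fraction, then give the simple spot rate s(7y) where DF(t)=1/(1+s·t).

1 1 4827/5000
2 2 2383/2500
3 3 941/1000
4 4 9239/10000
5 5 8879/10000
6 6 1107/1250
7 7 4261/5000
s(7y) = (1/(4261/5000) − 1)/(7) = 739/29827 ≈ 2.4776%

step 1 [1y] swap r/1=173/4827: DF=(1 − 173/4827·(0))/(1+173/4827) = 4827/5000 ≈ 0.965400
step 2 [2y] bond c/1=1/25: DF=(128743/125000 − 1/25·(0.965400))/(1+1/25) = 2383/2500 ≈ 0.953200
step 3 [3y] swap r/1=295/14298: DF=(1 − 295/14298·(0.965400+0.953200))/(1+295/14298) = 941/1000 ≈ 0.941000
step 4 [4y] bond c/1=3/200: DF=(392261/400000 − 3/200·(0.965400+0.953200+0.941000))/(1+3/200) = 9239/10000 ≈ 0.923900
step 5 [5y] bond c/1=3/50: DF=(146023/125000 − 3/50·(0.965400+0.953200+0.941000+0.923900))/(1+3/50) = 8879/10000 ≈ 0.887900
step 6 [6y] bond c/1=31/400: DF=(526507/400000 − 31/400·(0.965400+0.953200+0.941000+0.923900+0.887900))/(1+31/400) = 1107/1250 ≈ 0.885600
step 7 [7y] zero: DF = P = 4261/5000 ≈ 0.852200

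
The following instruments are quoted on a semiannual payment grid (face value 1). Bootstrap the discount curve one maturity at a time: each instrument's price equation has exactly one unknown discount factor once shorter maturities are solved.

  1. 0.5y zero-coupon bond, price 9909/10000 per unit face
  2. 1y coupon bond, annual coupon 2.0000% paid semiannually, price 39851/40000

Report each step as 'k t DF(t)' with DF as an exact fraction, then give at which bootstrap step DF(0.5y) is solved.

step 1 [0.5y] zero: DF = P = 9909/10000 ≈ 0.990900
step 2 [1y] bond c/2=1/100: DF=(39851/40000 − 1/100·(0.990900))/(1+1/100) = 4883/5000 ≈ 0.976600

1 1/2 9909/10000
2 1 4883/5000
DF(0.5y) is solved at step 1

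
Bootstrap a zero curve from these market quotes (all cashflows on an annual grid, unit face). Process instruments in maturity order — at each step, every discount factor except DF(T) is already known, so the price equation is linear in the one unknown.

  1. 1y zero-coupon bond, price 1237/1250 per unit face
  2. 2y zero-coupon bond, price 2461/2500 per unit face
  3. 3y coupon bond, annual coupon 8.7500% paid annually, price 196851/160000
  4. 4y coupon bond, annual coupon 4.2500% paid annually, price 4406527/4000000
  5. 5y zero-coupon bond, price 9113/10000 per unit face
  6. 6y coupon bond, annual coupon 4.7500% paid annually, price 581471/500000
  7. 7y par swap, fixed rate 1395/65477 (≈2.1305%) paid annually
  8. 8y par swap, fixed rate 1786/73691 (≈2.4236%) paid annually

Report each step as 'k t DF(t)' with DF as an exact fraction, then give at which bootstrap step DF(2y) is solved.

step 1 [1y] zero: DF = P = 1237/1250 ≈ 0.989600
step 2 [2y] zero: DF = P = 2461/2500 ≈ 0.984400
step 3 [3y] bond c/1=7/80: DF=(196851/160000 − 7/80·(0.989600+0.984400))/(1+7/80) = 389/400 ≈ 0.972500
step 4 [4y] bond c/1=17/400: DF=(4406527/4000000 − 17/400·(0.989600+0.984400+0.972500))/(1+17/400) = 4683/5000 ≈ 0.936600
step 5 [5y] zero: DF = P = 9113/10000 ≈ 0.911300
step 6 [6y] bond c/1=19/400: DF=(581471/500000 − 19/400·(0.989600+0.984400+0.972500+0.936600+0.911300))/(1+19/400) = 558/625 ≈ 0.892800
step 7 [7y] swap r/1=1395/65477: DF=(1 − 1395/65477·(0.989600+0.984400+0.972500+0.936600+0.911300+0.892800))/(1+1395/65477) = 1721/2000 ≈ 0.860500
step 8 [8y] swap r/1=1786/73691: DF=(1 − 1786/73691·(0.989600+0.984400+0.972500+0.936600+0.911300+0.892800+0.860500))/(1+1786/73691) = 4107/5000 ≈ 0.821400

1 1 1237/1250
2 2 2461/2500
3 3 389/400
4 4 4683/5000
5 5 9113/10000
6 6 558/625
7 7 1721/2000
8 8 4107/5000
DF(2y) is solved at step 2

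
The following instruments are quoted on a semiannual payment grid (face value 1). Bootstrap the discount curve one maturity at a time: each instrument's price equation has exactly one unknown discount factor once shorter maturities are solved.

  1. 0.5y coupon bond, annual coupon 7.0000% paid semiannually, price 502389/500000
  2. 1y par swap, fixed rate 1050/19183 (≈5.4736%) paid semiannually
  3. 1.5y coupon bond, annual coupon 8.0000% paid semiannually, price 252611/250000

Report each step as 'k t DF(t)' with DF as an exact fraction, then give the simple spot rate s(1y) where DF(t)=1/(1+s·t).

step 1 [0.5y] bond c/2=7/200: DF=(502389/500000 − 7/200·(0))/(1+7/200) = 2427/2500 ≈ 0.970800
step 2 [1y] swap r/2=525/19183: DF=(1 − 525/19183·(0.970800))/(1+525/19183) = 379/400 ≈ 0.947500
step 3 [1.5y] bond c/2=1/25: DF=(252611/250000 − 1/25·(0.970800+0.947500))/(1+1/25) = 4489/5000 ≈ 0.897800

1 1/2 2427/2500
2 1 379/400
3 3/2 4489/5000
s(1y) = (1/(379/400) − 1)/(1) = 21/379 ≈ 5.5409%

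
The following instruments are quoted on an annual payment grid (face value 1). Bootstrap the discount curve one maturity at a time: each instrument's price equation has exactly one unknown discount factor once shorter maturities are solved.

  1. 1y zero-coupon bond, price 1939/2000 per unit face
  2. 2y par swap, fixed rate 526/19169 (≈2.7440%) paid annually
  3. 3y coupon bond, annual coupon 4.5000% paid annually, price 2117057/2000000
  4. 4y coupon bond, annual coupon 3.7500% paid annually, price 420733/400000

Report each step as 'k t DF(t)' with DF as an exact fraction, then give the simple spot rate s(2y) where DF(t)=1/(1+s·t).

1 1 1939/2000
2 2 4737/5000
3 3 1163/1250
4 4 9109/10000
s(2y) = (1/(4737/5000) − 1)/(2) = 263/9474 ≈ 2.7760%

step 1 [1y] zero: DF = P = 1939/2000 ≈ 0.969500
step 2 [2y] swap r/1=526/19169: DF=(1 − 526/19169·(0.969500))/(1+526/19169) = 4737/5000 ≈ 0.947400
step 3 [3y] bond c/1=9/200: DF=(2117057/2000000 − 9/200·(0.969500+0.947400))/(1+9/200) = 1163/1250 ≈ 0.930400
step 4 [4y] bond c/1=3/80: DF=(420733/400000 − 3/80·(0.969500+0.947400+0.930400))/(1+3/80) = 9109/10000 ≈ 0.910900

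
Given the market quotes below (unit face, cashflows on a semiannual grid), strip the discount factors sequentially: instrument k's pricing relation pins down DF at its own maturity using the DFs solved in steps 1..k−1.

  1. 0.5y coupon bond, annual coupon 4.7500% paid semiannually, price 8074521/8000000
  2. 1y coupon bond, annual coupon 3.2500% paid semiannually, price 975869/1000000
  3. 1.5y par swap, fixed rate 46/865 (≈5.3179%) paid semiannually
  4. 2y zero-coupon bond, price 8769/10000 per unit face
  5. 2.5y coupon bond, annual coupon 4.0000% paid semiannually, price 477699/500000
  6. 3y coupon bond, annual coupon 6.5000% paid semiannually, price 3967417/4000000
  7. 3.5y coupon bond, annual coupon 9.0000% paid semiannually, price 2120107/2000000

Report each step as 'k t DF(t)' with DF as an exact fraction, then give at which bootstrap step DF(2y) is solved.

step 1 [0.5y] bond c/2=19/800: DF=(8074521/8000000 − 19/800·(0))/(1+19/800) = 9859/10000 ≈ 0.985900
step 2 [1y] bond c/2=13/800: DF=(975869/1000000 − 13/800·(0.985900))/(1+13/800) = 1889/2000 ≈ 0.944500
step 3 [1.5y] swap r/2=23/865: DF=(1 − 23/865·(0.985900+0.944500))/(1+23/865) = 9241/10000 ≈ 0.924100
step 4 [2y] zero: DF = P = 8769/10000 ≈ 0.876900
step 5 [2.5y] bond c/2=1/50: DF=(477699/500000 − 1/50·(0.985900+0.944500+0.924100+0.876900))/(1+1/50) = 1727/2000 ≈ 0.863500
step 6 [3y] bond c/2=13/400: DF=(3967417/4000000 − 13/400·(0.985900+0.944500+0.924100+0.876900+0.863500))/(1+13/400) = 102/125 ≈ 0.816000
step 7 [3.5y] bond c/2=9/200: DF=(2120107/2000000 − 9/200·(0.985900+0.944500+0.924100+0.876900+0.863500+0.816000))/(1+9/200) = 3907/5000 ≈ 0.781400

1 1/2 9859/10000
2 1 1889/2000
3 3/2 9241/10000
4 2 8769/10000
5 5/2 1727/2000
6 3 102/125
7 7/2 3907/5000
DF(2y) is solved at step 4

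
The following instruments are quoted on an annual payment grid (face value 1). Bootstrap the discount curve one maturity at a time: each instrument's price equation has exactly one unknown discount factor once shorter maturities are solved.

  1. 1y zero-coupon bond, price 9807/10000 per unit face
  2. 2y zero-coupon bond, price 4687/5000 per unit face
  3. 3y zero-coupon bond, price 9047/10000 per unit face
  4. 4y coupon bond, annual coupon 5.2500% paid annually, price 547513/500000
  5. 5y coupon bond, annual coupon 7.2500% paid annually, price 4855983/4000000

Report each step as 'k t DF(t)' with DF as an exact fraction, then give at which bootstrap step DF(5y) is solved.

1 1 9807/10000
2 2 4687/5000
3 3 9047/10000
4 4 2249/2500
5 5 8803/10000
DF(5y) is solved at step 5

step 1 [1y] zero: DF = P = 9807/10000 ≈ 0.980700
step 2 [2y] zero: DF = P = 4687/5000 ≈ 0.937400
step 3 [3y] zero: DF = P = 9047/10000 ≈ 0.904700
step 4 [4y] bond c/1=21/400: DF=(547513/500000 − 21/400·(0.980700+0.937400+0.904700))/(1+21/400) = 2249/2500 ≈ 0.899600
step 5 [5y] bond c/1=29/400: DF=(4855983/4000000 − 29/400·(0.980700+0.937400+0.904700+0.899600))/(1+29/400) = 8803/10000 ≈ 0.880300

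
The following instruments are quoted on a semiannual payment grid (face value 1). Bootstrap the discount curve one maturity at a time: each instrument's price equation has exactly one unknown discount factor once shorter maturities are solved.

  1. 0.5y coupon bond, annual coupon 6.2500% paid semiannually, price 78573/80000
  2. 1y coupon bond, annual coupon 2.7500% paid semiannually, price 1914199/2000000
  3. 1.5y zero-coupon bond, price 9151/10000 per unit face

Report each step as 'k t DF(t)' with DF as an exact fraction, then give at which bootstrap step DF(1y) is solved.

step 1 [0.5y] bond c/2=1/32: DF=(78573/80000 − 1/32·(0))/(1+1/32) = 2381/2500 ≈ 0.952400
step 2 [1y] bond c/2=11/800: DF=(1914199/2000000 − 11/800·(0.952400))/(1+11/800) = 582/625 ≈ 0.931200
step 3 [1.5y] zero: DF = P = 9151/10000 ≈ 0.915100

1 1/2 2381/2500
2 1 582/625
3 3/2 9151/10000
DF(1y) is solved at step 2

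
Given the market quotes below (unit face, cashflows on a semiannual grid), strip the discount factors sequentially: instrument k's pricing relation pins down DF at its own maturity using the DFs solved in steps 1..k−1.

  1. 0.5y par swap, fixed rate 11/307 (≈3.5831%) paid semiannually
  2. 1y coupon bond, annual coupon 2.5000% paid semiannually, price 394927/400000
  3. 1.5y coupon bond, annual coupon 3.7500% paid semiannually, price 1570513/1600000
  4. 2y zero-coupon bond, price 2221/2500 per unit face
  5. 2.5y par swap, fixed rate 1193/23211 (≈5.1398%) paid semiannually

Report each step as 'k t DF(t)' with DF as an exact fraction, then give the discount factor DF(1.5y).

1 1/2 614/625
2 1 963/1000
3 3/2 9277/10000
4 2 2221/2500
5 5/2 8807/10000
DF(1.5y) = 9277/10000 ≈ 0.927700

step 1 [0.5y] swap r/2=11/614: DF=(1 − 11/614·(0))/(1+11/614) = 614/625 ≈ 0.982400
step 2 [1y] bond c/2=1/80: DF=(394927/400000 − 1/80·(0.982400))/(1+1/80) = 963/1000 ≈ 0.963000
step 3 [1.5y] bond c/2=3/160: DF=(1570513/1600000 − 3/160·(0.982400+0.963000))/(1+3/160) = 9277/10000 ≈ 0.927700
step 4 [2y] zero: DF = P = 2221/2500 ≈ 0.888400
step 5 [2.5y] swap r/2=1193/46422: DF=(1 − 1193/46422·(0.982400+0.963000+0.927700+0.888400))/(1+1193/46422) = 8807/10000 ≈ 0.880700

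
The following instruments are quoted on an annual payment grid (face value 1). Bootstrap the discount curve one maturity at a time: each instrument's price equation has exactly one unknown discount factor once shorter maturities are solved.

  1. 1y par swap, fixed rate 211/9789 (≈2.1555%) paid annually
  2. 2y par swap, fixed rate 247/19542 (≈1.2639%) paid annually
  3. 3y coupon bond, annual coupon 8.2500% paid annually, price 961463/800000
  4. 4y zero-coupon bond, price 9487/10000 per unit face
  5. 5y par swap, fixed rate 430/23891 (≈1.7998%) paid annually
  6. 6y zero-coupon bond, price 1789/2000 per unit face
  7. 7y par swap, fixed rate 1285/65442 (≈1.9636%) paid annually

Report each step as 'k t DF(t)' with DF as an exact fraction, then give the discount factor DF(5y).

1 1 9789/10000
2 2 9753/10000
3 3 9613/10000
4 4 9487/10000
5 5 457/500
6 6 1789/2000
7 7 1743/2000
DF(5y) = 457/500 ≈ 0.914000

step 1 [1y] swap r/1=211/9789: DF=(1 − 211/9789·(0))/(1+211/9789) = 9789/10000 ≈ 0.978900
step 2 [2y] swap r/1=247/19542: DF=(1 − 247/19542·(0.978900))/(1+247/19542) = 9753/10000 ≈ 0.975300
step 3 [3y] bond c/1=33/400: DF=(961463/800000 − 33/400·(0.978900+0.975300))/(1+33/400) = 9613/10000 ≈ 0.961300
step 4 [4y] zero: DF = P = 9487/10000 ≈ 0.948700
step 5 [5y] swap r/1=430/23891: DF=(1 − 430/23891·(0.978900+0.975300+0.961300+0.948700))/(1+430/23891) = 457/500 ≈ 0.914000
step 6 [6y] zero: DF = P = 1789/2000 ≈ 0.894500
step 7 [7y] swap r/1=1285/65442: DF=(1 − 1285/65442·(0.978900+0.975300+0.961300+0.948700+0.914000+0.894500))/(1+1285/65442) = 1743/2000 ≈ 0.871500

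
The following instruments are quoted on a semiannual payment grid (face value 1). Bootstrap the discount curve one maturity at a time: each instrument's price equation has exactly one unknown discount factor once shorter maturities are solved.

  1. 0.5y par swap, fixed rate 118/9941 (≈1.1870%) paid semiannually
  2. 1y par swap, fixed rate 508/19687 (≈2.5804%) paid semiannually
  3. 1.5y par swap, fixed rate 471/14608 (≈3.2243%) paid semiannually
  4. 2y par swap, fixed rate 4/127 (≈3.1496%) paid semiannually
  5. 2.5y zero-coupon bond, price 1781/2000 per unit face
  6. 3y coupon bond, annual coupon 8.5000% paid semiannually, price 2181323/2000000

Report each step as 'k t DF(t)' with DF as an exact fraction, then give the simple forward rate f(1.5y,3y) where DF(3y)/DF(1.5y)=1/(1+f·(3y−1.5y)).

1 1/2 9941/10000
2 1 4873/5000
3 3/2 9529/10000
4 2 587/625
5 5/2 1781/2000
6 3 341/400
f(1.5y,3y) = ((9529/10000)/(341/400) − 1)/(3/2) = 2008/25575 ≈ 7.8514%

step 1 [0.5y] swap r/2=59/9941: DF=(1 − 59/9941·(0))/(1+59/9941) = 9941/10000 ≈ 0.994100
step 2 [1y] swap r/2=254/19687: DF=(1 − 254/19687·(0.994100))/(1+254/19687) = 4873/5000 ≈ 0.974600
step 3 [1.5y] swap r/2=471/29216: DF=(1 − 471/29216·(0.994100+0.974600))/(1+471/29216) = 9529/10000 ≈ 0.952900
step 4 [2y] swap r/2=2/127: DF=(1 − 2/127·(0.994100+0.974600+0.952900))/(1+2/127) = 587/625 ≈ 0.939200
step 5 [2.5y] zero: DF = P = 1781/2000 ≈ 0.890500
step 6 [3y] bond c/2=17/400: DF=(2181323/2000000 − 17/400·(0.994100+0.974600+0.952900+0.939200+0.890500))/(1+17/400) = 341/400 ≈ 0.852500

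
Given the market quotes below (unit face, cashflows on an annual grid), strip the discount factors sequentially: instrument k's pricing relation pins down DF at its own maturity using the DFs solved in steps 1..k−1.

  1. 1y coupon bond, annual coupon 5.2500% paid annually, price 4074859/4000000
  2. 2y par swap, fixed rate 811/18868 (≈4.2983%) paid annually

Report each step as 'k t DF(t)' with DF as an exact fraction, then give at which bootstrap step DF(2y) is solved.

step 1 [1y] bond c/1=21/400: DF=(4074859/4000000 − 21/400·(0))/(1+21/400) = 9679/10000 ≈ 0.967900
step 2 [2y] swap r/1=811/18868: DF=(1 − 811/18868·(0.967900))/(1+811/18868) = 9189/10000 ≈ 0.918900

1 1 9679/10000
2 2 9189/10000
DF(2y) is solved at step 2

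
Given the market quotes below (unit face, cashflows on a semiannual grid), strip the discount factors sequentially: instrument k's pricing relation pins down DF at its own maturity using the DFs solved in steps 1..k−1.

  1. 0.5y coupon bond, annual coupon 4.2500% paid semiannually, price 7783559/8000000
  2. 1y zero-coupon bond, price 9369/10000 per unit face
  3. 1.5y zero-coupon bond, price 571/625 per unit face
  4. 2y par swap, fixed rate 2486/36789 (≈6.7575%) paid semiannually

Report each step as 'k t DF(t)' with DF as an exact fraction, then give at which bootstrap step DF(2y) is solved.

1 1/2 9527/10000
2 1 9369/10000
3 3/2 571/625
4 2 8757/10000
DF(2y) is solved at step 4

step 1 [0.5y] bond c/2=17/800: DF=(7783559/8000000 − 17/800·(0))/(1+17/800) = 9527/10000 ≈ 0.952700
step 2 [1y] zero: DF = P = 9369/10000 ≈ 0.936900
step 3 [1.5y] zero: DF = P = 571/625 ≈ 0.913600
step 4 [2y] swap r/2=1243/36789: DF=(1 − 1243/36789·(0.952700+0.936900+0.913600))/(1+1243/36789) = 8757/10000 ≈ 0.875700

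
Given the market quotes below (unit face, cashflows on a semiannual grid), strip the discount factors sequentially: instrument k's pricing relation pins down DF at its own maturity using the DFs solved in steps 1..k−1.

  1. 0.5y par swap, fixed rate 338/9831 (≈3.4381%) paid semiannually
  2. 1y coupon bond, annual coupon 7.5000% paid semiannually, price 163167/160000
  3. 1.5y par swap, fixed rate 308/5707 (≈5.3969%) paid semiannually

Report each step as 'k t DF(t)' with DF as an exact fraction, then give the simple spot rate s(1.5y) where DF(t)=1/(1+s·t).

1 1/2 9831/10000
2 1 4737/5000
3 3/2 923/1000
s(1.5y) = (1/(923/1000) − 1)/(3/2) = 154/2769 ≈ 5.5616%

step 1 [0.5y] swap r/2=169/9831: DF=(1 − 169/9831·(0))/(1+169/9831) = 9831/10000 ≈ 0.983100
step 2 [1y] bond c/2=3/80: DF=(163167/160000 − 3/80·(0.983100))/(1+3/80) = 4737/5000 ≈ 0.947400
step 3 [1.5y] swap r/2=154/5707: DF=(1 − 154/5707·(0.983100+0.947400))/(1+154/5707) = 923/1000 ≈ 0.923000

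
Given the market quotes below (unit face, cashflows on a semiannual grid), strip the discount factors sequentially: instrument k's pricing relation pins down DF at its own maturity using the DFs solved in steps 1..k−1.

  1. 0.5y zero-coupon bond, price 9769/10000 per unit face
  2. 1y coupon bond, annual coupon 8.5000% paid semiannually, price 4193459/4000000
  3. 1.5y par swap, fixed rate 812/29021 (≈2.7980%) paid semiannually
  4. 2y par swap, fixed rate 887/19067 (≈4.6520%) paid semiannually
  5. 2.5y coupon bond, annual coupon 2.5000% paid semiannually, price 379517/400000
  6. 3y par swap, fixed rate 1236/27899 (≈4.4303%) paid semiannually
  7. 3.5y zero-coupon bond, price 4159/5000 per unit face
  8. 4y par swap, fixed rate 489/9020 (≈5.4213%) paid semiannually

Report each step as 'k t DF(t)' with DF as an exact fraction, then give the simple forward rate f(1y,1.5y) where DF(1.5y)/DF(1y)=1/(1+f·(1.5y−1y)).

1 1/2 9769/10000
2 1 4829/5000
3 3/2 4797/5000
4 2 9113/10000
5 5/2 89/100
6 3 2191/2500
7 7/2 4159/5000
8 4 2011/2500
f(1y,1.5y) = ((4829/5000)/(4797/5000) − 1)/(1/2) = 64/4797 ≈ 1.3342%

step 1 [0.5y] zero: DF = P = 9769/10000 ≈ 0.976900
step 2 [1y] bond c/2=17/400: DF=(4193459/4000000 − 17/400·(0.976900))/(1+17/400) = 4829/5000 ≈ 0.965800
step 3 [1.5y] swap r/2=406/29021: DF=(1 − 406/29021·(0.976900+0.965800))/(1+406/29021) = 4797/5000 ≈ 0.959400
step 4 [2y] swap r/2=887/38134: DF=(1 − 887/38134·(0.976900+0.965800+0.959400))/(1+887/38134) = 9113/10000 ≈ 0.911300
step 5 [2.5y] bond c/2=1/80: DF=(379517/400000 − 1/80·(0.976900+0.965800+0.959400+0.911300))/(1+1/80) = 89/100 ≈ 0.890000
step 6 [3y] swap r/2=618/27899: DF=(1 − 618/27899·(0.976900+0.965800+0.959400+0.911300+0.890000))/(1+618/27899) = 2191/2500 ≈ 0.876400
step 7 [3.5y] zero: DF = P = 4159/5000 ≈ 0.831800
step 8 [4y] swap r/2=489/18040: DF=(1 − 489/18040·(0.976900+0.965800+0.959400+0.911300+0.890000+0.876400+0.831800))/(1+489/18040) = 2011/2500 ≈ 0.804400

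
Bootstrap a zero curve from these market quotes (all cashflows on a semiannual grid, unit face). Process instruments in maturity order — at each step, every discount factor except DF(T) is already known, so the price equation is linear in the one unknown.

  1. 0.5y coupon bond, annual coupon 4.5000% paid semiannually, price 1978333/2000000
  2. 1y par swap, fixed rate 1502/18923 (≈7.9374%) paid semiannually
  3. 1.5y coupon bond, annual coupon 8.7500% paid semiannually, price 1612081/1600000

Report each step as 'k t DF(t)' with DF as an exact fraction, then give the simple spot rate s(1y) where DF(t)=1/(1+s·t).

1 1/2 4837/5000
2 1 9249/10000
3 3/2 443/500
s(1y) = (1/(9249/10000) − 1)/(1) = 751/9249 ≈ 8.1198%

step 1 [0.5y] bond c/2=9/400: DF=(1978333/2000000 − 9/400·(0))/(1+9/400) = 4837/5000 ≈ 0.967400
step 2 [1y] swap r/2=751/18923: DF=(1 − 751/18923·(0.967400))/(1+751/18923) = 9249/10000 ≈ 0.924900
step 3 [1.5y] bond c/2=7/160: DF=(1612081/1600000 − 7/160·(0.967400+0.924900))/(1+7/160) = 443/500 ≈ 0.886000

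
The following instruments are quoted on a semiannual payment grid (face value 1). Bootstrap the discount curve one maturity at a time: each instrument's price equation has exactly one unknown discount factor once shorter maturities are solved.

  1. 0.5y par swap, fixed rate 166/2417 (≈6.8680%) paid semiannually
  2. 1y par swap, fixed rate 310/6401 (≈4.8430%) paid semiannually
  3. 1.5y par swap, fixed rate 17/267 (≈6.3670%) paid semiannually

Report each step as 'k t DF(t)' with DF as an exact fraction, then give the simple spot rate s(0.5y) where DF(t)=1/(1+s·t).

1 1/2 2417/2500
2 1 1907/2000
3 3/2 9099/10000
s(0.5y) = (1/(2417/2500) − 1)/(1/2) = 166/2417 ≈ 6.8680%

step 1 [0.5y] swap r/2=83/2417: DF=(1 − 83/2417·(0))/(1+83/2417) = 2417/2500 ≈ 0.966800
step 2 [1y] swap r/2=155/6401: DF=(1 − 155/6401·(0.966800))/(1+155/6401) = 1907/2000 ≈ 0.953500
step 3 [1.5y] swap r/2=17/534: DF=(1 − 17/534·(0.966800+0.953500))/(1+17/534) = 9099/10000 ≈ 0.909900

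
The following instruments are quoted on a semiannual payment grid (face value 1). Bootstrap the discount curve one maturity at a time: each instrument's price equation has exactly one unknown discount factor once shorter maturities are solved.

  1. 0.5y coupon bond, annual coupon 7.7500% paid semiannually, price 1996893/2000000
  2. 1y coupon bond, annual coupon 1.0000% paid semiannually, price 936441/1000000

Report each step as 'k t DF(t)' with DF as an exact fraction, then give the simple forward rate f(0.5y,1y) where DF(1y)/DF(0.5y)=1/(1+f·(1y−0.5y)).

step 1 [0.5y] bond c/2=31/800: DF=(1996893/2000000 − 31/800·(0))/(1+31/800) = 2403/2500 ≈ 0.961200
step 2 [1y] bond c/2=1/200: DF=(936441/1000000 − 1/200·(0.961200))/(1+1/200) = 927/1000 ≈ 0.927000

1 1/2 2403/2500
2 1 927/1000
f(0.5y,1y) = ((2403/2500)/(927/1000) − 1)/(1/2) = 38/515 ≈ 7.3786%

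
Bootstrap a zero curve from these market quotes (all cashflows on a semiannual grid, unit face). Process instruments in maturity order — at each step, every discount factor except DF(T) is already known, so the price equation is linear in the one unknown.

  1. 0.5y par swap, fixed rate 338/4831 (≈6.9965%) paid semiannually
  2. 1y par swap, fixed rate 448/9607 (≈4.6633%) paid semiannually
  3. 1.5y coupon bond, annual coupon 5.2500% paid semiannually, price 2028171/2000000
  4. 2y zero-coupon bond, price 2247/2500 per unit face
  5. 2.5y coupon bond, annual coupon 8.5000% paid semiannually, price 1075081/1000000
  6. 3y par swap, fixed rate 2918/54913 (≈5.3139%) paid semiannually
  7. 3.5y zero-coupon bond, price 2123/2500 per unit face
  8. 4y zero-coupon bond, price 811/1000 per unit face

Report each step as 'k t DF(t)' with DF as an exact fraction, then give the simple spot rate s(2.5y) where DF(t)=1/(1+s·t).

1 1/2 4831/5000
2 1 597/625
3 3/2 939/1000
4 2 2247/2500
5 5/2 439/500
6 3 8541/10000
7 7/2 2123/2500
8 4 811/1000
s(2.5y) = (1/(439/500) − 1)/(5/2) = 122/2195 ≈ 5.5581%

step 1 [0.5y] swap r/2=169/4831: DF=(1 − 169/4831·(0))/(1+169/4831) = 4831/5000 ≈ 0.966200
step 2 [1y] swap r/2=224/9607: DF=(1 − 224/9607·(0.966200))/(1+224/9607) = 597/625 ≈ 0.955200
step 3 [1.5y] bond c/2=21/800: DF=(2028171/2000000 − 21/800·(0.966200+0.955200))/(1+21/800) = 939/1000 ≈ 0.939000
step 4 [2y] zero: DF = P = 2247/2500 ≈ 0.898800
step 5 [2.5y] bond c/2=17/400: DF=(1075081/1000000 − 17/400·(0.966200+0.955200+0.939000+0.898800))/(1+17/400) = 439/500 ≈ 0.878000
step 6 [3y] swap r/2=1459/54913: DF=(1 − 1459/54913·(0.966200+0.955200+0.939000+0.898800+0.878000))/(1+1459/54913) = 8541/10000 ≈ 0.854100
step 7 [3.5y] zero: DF = P = 2123/2500 ≈ 0.849200
step 8 [4y] zero: DF = P = 811/1000 ≈ 0.811000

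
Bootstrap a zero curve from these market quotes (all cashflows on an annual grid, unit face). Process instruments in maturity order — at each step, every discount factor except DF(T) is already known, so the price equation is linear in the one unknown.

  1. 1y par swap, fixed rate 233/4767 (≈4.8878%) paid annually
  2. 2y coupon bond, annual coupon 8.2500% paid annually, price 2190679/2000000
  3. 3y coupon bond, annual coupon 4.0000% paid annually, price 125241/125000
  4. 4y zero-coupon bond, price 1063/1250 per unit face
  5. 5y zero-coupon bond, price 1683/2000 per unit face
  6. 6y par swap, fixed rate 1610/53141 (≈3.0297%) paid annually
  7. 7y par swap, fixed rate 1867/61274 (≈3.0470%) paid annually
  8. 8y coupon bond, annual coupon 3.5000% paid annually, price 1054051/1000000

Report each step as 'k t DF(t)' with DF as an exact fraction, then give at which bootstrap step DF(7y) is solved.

step 1 [1y] swap r/1=233/4767: DF=(1 − 233/4767·(0))/(1+233/4767) = 4767/5000 ≈ 0.953400
step 2 [2y] bond c/1=33/400: DF=(2190679/2000000 − 33/400·(0.953400))/(1+33/400) = 587/625 ≈ 0.939200
step 3 [3y] bond c/1=1/25: DF=(125241/125000 − 1/25·(0.953400+0.939200))/(1+1/25) = 4453/5000 ≈ 0.890600
step 4 [4y] zero: DF = P = 1063/1250 ≈ 0.850400
step 5 [5y] zero: DF = P = 1683/2000 ≈ 0.841500
step 6 [6y] swap r/1=1610/53141: DF=(1 − 1610/53141·(0.953400+0.939200+0.890600+0.850400+0.841500))/(1+1610/53141) = 839/1000 ≈ 0.839000
step 7 [7y] swap r/1=1867/61274: DF=(1 − 1867/61274·(0.953400+0.939200+0.890600+0.850400+0.841500+0.839000))/(1+1867/61274) = 8133/10000 ≈ 0.813300
step 8 [8y] bond c/1=7/200: DF=(1054051/1000000 − 7/200·(0.953400+0.939200+0.890600+0.850400+0.841500+0.839000+0.813300))/(1+7/200) = 507/625 ≈ 0.811200

1 1 4767/5000
2 2 587/625
3 3 4453/5000
4 4 1063/1250
5 5 1683/2000
6 6 839/1000
7 7 8133/10000
8 8 507/625
DF(7y) is solved at step 7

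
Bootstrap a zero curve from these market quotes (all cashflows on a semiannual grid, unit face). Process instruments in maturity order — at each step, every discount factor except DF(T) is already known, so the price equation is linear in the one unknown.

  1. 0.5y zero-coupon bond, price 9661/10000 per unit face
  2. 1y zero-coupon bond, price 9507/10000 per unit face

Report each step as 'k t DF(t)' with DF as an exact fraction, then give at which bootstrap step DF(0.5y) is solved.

step 1 [0.5y] zero: DF = P = 9661/10000 ≈ 0.966100
step 2 [1y] zero: DF = P = 9507/10000 ≈ 0.950700

1 1/2 9661/10000
2 1 9507/10000
DF(0.5y) is solved at step 1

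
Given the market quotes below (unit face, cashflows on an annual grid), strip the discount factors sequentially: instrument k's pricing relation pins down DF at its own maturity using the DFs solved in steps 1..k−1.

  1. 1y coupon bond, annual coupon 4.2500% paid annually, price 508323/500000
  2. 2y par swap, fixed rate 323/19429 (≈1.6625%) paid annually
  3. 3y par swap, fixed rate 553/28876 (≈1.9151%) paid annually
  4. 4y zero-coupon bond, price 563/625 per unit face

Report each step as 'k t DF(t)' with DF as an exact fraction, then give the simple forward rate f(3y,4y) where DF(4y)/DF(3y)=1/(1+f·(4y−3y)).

1 1 1219/1250
2 2 9677/10000
3 3 9447/10000
4 4 563/625
f(3y,4y) = ((9447/10000)/(563/625) − 1)/(1) = 439/9008 ≈ 4.8734%

step 1 [1y] bond c/1=17/400: DF=(508323/500000 − 17/400·(0))/(1+17/400) = 1219/1250 ≈ 0.975200
step 2 [2y] swap r/1=323/19429: DF=(1 − 323/19429·(0.975200))/(1+323/19429) = 9677/10000 ≈ 0.967700
step 3 [3y] swap r/1=553/28876: DF=(1 − 553/28876·(0.975200+0.967700))/(1+553/28876) = 9447/10000 ≈ 0.944700
step 4 [4y] zero: DF = P = 563/625 ≈ 0.900800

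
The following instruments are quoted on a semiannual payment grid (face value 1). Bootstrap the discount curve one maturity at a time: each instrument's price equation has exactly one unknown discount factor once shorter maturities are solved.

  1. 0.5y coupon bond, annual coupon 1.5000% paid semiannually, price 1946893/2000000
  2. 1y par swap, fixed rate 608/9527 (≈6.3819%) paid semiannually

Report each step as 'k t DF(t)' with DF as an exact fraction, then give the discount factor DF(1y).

step 1 [0.5y] bond c/2=3/400: DF=(1946893/2000000 − 3/400·(0))/(1+3/400) = 4831/5000 ≈ 0.966200
step 2 [1y] swap r/2=304/9527: DF=(1 − 304/9527·(0.966200))/(1+304/9527) = 587/625 ≈ 0.939200

1 1/2 4831/5000
2 1 587/625
DF(1y) = 587/625 ≈ 0.939200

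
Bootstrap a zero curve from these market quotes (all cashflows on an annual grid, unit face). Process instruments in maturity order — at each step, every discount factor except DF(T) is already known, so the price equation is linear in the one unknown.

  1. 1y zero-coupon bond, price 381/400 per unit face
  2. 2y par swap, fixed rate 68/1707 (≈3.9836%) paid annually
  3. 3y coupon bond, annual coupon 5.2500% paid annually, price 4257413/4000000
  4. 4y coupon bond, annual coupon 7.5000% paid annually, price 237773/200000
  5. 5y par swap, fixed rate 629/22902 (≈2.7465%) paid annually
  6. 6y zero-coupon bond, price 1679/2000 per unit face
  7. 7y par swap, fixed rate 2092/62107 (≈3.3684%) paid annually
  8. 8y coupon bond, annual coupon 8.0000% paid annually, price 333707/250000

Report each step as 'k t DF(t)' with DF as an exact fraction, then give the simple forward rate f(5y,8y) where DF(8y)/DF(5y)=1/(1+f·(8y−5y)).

step 1 [1y] zero: DF = P = 381/400 ≈ 0.952500
step 2 [2y] swap r/1=68/1707: DF=(1 − 68/1707·(0.952500))/(1+68/1707) = 2313/2500 ≈ 0.925200
step 3 [3y] bond c/1=21/400: DF=(4257413/4000000 − 21/400·(0.952500+0.925200))/(1+21/400) = 1147/1250 ≈ 0.917600
step 4 [4y] bond c/1=3/40: DF=(237773/200000 − 3/40·(0.952500+0.925200+0.917600))/(1+3/40) = 9109/10000 ≈ 0.910900
step 5 [5y] swap r/1=629/22902: DF=(1 − 629/22902·(0.952500+0.925200+0.917600+0.910900))/(1+629/22902) = 4371/5000 ≈ 0.874200
step 6 [6y] zero: DF = P = 1679/2000 ≈ 0.839500
step 7 [7y] swap r/1=2092/62107: DF=(1 − 2092/62107·(0.952500+0.925200+0.917600+0.910900+0.874200+0.839500))/(1+2092/62107) = 1977/2500 ≈ 0.790800
step 8 [8y] bond c/1=2/25: DF=(333707/250000 − 2/25·(0.952500+0.925200+0.917600+0.910900+0.874200+0.839500+0.790800))/(1+2/25) = 7759/10000 ≈ 0.775900

1 1 381/400
2 2 2313/2500
3 3 1147/1250
4 4 9109/10000
5 5 4371/5000
6 6 1679/2000
7 7 1977/2500
8 8 7759/10000
f(5y,8y) = ((4371/5000)/(7759/10000) − 1)/(3) = 983/23277 ≈ 4.2231%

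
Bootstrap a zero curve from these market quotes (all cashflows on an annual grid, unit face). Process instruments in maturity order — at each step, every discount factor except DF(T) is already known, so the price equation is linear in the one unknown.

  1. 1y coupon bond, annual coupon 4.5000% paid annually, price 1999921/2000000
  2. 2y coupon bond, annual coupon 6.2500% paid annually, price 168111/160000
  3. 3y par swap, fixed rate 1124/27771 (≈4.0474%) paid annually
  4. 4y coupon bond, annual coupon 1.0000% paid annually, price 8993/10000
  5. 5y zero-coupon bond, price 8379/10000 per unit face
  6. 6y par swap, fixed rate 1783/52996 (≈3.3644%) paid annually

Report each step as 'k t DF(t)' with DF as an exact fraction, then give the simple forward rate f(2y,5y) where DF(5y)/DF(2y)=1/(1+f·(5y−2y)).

step 1 [1y] bond c/1=9/200: DF=(1999921/2000000 − 9/200·(0))/(1+9/200) = 9569/10000 ≈ 0.956900
step 2 [2y] bond c/1=1/16: DF=(168111/160000 − 1/16·(0.956900))/(1+1/16) = 4663/5000 ≈ 0.932600
step 3 [3y] swap r/1=1124/27771: DF=(1 − 1124/27771·(0.956900+0.932600))/(1+1124/27771) = 2219/2500 ≈ 0.887600
step 4 [4y] bond c/1=1/100: DF=(8993/10000 − 1/100·(0.956900+0.932600+0.887600))/(1+1/100) = 8629/10000 ≈ 0.862900
step 5 [5y] zero: DF = P = 8379/10000 ≈ 0.837900
step 6 [6y] swap r/1=1783/52996: DF=(1 − 1783/52996·(0.956900+0.932600+0.887600+0.862900+0.837900))/(1+1783/52996) = 8217/10000 ≈ 0.821700

1 1 9569/10000
2 2 4663/5000
3 3 2219/2500
4 4 8629/10000
5 5 8379/10000
6 6 8217/10000
f(2y,5y) = ((4663/5000)/(8379/10000) − 1)/(3) = 947/25137 ≈ 3.7674%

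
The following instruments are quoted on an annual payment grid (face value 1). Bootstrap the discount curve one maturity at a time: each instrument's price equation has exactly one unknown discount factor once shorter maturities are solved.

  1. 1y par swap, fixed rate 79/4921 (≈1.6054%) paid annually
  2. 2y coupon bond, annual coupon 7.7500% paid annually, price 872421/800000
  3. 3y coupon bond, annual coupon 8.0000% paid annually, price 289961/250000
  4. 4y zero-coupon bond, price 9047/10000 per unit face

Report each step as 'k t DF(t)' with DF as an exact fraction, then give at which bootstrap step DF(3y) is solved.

step 1 [1y] swap r/1=79/4921: DF=(1 − 79/4921·(0))/(1+79/4921) = 4921/5000 ≈ 0.984200
step 2 [2y] bond c/1=31/400: DF=(872421/800000 − 31/400·(0.984200))/(1+31/400) = 9413/10000 ≈ 0.941300
step 3 [3y] bond c/1=2/25: DF=(289961/250000 − 2/25·(0.984200+0.941300))/(1+2/25) = 9313/10000 ≈ 0.931300
step 4 [4y] zero: DF = P = 9047/10000 ≈ 0.904700

1 1 4921/5000
2 2 9413/10000
3 3 9313/10000
4 4 9047/10000
DF(3y) is solved at step 3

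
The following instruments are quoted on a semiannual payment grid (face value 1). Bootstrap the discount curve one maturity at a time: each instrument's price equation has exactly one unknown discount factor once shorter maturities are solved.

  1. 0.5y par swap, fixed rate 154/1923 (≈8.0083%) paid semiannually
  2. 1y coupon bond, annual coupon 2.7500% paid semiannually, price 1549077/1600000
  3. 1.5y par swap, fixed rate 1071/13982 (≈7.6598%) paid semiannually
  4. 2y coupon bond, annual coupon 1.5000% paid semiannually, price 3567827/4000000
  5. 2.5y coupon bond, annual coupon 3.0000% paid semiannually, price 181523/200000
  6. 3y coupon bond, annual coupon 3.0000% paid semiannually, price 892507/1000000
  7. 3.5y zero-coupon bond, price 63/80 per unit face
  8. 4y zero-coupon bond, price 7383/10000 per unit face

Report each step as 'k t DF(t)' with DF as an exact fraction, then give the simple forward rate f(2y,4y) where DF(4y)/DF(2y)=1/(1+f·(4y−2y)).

1 1/2 1923/2000
2 1 471/500
3 3/2 8929/10000
4 2 1729/2000
5 5/2 8401/10000
6 3 508/625
7 7/2 63/80
8 4 7383/10000
f(2y,4y) = ((1729/2000)/(7383/10000) − 1)/(2) = 631/7383 ≈ 8.5467%

step 1 [0.5y] swap r/2=77/1923: DF=(1 − 77/1923·(0))/(1+77/1923) = 1923/2000 ≈ 0.961500
step 2 [1y] bond c/2=11/800: DF=(1549077/1600000 − 11/800·(0.961500))/(1+11/800) = 471/500 ≈ 0.942000
step 3 [1.5y] swap r/2=1071/27964: DF=(1 − 1071/27964·(0.961500+0.942000))/(1+1071/27964) = 8929/10000 ≈ 0.892900
step 4 [2y] bond c/2=3/400: DF=(3567827/4000000 − 3/400·(0.961500+0.942000+0.892900))/(1+3/400) = 1729/2000 ≈ 0.864500
step 5 [2.5y] bond c/2=3/200: DF=(181523/200000 − 3/200·(0.961500+0.942000+0.892900+0.864500))/(1+3/200) = 8401/10000 ≈ 0.840100
step 6 [3y] bond c/2=3/200: DF=(892507/1000000 − 3/200·(0.961500+0.942000+0.892900+0.864500+0.840100))/(1+3/200) = 508/625 ≈ 0.812800
step 7 [3.5y] zero: DF = P = 63/80 ≈ 0.787500
step 8 [4y] zero: DF = P = 7383/10000 ≈ 0.738300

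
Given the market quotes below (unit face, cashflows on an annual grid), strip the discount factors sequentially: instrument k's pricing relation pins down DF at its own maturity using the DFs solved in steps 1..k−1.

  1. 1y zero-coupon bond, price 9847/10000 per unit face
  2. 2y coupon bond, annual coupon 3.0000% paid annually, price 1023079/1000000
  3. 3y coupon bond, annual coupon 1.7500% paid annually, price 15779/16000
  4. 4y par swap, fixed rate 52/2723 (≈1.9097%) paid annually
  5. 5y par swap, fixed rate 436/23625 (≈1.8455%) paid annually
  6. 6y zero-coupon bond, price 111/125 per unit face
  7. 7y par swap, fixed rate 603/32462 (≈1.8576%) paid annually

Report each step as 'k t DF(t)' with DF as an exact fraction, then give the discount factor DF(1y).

1 1 9847/10000
2 2 4823/5000
3 3 9357/10000
4 4 1159/1250
5 5 1141/1250
6 6 111/125
7 7 4397/5000
DF(1y) = 9847/10000 ≈ 0.984700

step 1 [1y] zero: DF = P = 9847/10000 ≈ 0.984700
step 2 [2y] bond c/1=3/100: DF=(1023079/1000000 − 3/100·(0.984700))/(1+3/100) = 4823/5000 ≈ 0.964600
step 3 [3y] bond c/1=7/400: DF=(15779/16000 − 7/400·(0.984700+0.964600))/(1+7/400) = 9357/10000 ≈ 0.935700
step 4 [4y] swap r/1=52/2723: DF=(1 − 52/2723·(0.984700+0.964600+0.935700))/(1+52/2723) = 1159/1250 ≈ 0.927200
step 5 [5y] swap r/1=436/23625: DF=(1 − 436/23625·(0.984700+0.964600+0.935700+0.927200))/(1+436/23625) = 1141/1250 ≈ 0.912800
step 6 [6y] zero: DF = P = 111/125 ≈ 0.888000
step 7 [7y] swap r/1=603/32462: DF=(1 − 603/32462·(0.984700+0.964600+0.935700+0.927200+0.912800+0.888000))/(1+603/32462) = 4397/5000 ≈ 0.879400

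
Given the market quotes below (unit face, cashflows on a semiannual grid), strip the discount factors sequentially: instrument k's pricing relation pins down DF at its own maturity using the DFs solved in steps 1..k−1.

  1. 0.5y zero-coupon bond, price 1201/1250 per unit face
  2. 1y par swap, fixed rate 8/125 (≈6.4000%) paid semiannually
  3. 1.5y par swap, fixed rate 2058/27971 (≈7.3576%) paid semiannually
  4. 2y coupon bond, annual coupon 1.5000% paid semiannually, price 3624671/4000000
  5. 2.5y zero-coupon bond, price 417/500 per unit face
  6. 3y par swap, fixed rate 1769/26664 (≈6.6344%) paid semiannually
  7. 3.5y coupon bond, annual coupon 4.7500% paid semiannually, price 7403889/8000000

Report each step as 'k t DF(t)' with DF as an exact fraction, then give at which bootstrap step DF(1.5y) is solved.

step 1 [0.5y] zero: DF = P = 1201/1250 ≈ 0.960800
step 2 [1y] swap r/2=4/125: DF=(1 − 4/125·(0.960800))/(1+4/125) = 587/625 ≈ 0.939200
step 3 [1.5y] swap r/2=1029/27971: DF=(1 − 1029/27971·(0.960800+0.939200))/(1+1029/27971) = 8971/10000 ≈ 0.897100
step 4 [2y] bond c/2=3/400: DF=(3624671/4000000 − 3/400·(0.960800+0.939200+0.897100))/(1+3/400) = 4393/5000 ≈ 0.878600
step 5 [2.5y] zero: DF = P = 417/500 ≈ 0.834000
step 6 [3y] swap r/2=1769/53328: DF=(1 − 1769/53328·(0.960800+0.939200+0.897100+0.878600+0.834000))/(1+1769/53328) = 8231/10000 ≈ 0.823100
step 7 [3.5y] bond c/2=19/800: DF=(7403889/8000000 − 19/800·(0.960800+0.939200+0.897100+0.878600+0.834000+0.823100))/(1+19/800) = 7803/10000 ≈ 0.780300

1 1/2 1201/1250
2 1 587/625
3 3/2 8971/10000
4 2 4393/5000
5 5/2 417/500
6 3 8231/10000
7 7/2 7803/10000
DF(1.5y) is solved at step 3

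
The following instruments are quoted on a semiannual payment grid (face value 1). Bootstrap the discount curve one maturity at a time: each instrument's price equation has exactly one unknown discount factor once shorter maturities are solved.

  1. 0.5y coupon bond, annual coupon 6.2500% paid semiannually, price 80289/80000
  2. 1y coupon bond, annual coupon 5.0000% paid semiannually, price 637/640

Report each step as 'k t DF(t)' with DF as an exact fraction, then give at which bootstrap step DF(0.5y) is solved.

step 1 [0.5y] bond c/2=1/32: DF=(80289/80000 − 1/32·(0))/(1+1/32) = 2433/2500 ≈ 0.973200
step 2 [1y] bond c/2=1/40: DF=(637/640 − 1/40·(0.973200))/(1+1/40) = 9473/10000 ≈ 0.947300

1 1/2 2433/2500
2 1 9473/10000
DF(0.5y) is solved at step 1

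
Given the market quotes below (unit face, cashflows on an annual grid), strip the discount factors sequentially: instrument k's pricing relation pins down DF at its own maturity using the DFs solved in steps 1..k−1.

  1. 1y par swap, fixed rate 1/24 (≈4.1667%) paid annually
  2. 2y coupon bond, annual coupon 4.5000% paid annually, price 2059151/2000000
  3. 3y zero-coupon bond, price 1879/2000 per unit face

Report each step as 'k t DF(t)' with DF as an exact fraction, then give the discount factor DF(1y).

1 1 24/25
2 2 9439/10000
3 3 1879/2000
DF(1y) = 24/25 ≈ 0.960000

step 1 [1y] swap r/1=1/24: DF=(1 − 1/24·(0))/(1+1/24) = 24/25 ≈ 0.960000
step 2 [2y] bond c/1=9/200: DF=(2059151/2000000 − 9/200·(0.960000))/(1+9/200) = 9439/10000 ≈ 0.943900
step 3 [3y] zero: DF = P = 1879/2000 ≈ 0.939500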